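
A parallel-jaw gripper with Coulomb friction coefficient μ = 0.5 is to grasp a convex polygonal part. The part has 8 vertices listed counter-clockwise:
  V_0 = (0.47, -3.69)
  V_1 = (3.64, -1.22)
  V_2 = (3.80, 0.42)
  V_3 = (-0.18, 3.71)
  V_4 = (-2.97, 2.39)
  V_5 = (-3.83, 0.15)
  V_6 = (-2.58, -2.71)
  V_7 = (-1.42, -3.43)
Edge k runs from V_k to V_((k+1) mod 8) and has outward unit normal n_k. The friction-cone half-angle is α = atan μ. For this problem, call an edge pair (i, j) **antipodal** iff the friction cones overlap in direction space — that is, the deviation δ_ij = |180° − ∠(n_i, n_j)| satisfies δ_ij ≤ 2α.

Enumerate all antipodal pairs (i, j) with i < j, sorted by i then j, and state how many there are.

count = 8; pairs: (0,3), (0,4), (1,4), (1,5), (2,5), (2,6), (2,7), (3,7)

α = atan 0.5 = 26.57°;  2α = 53.13°
n_0 = (+0.6146, -0.7888)
n_1 = (+0.9953, -0.0971)
n_2 = (+0.6371, +0.7708)
n_3 = (-0.4277, +0.9039)
n_4 = (-0.9336, +0.3584)
n_5 = (-0.9163, -0.4005)
n_6 = (-0.5274, -0.8496)
n_7 = (-0.1363, -0.9907)
  (0,1): δ = 133.50°  ·
  (0,2): δ = 77.50°  ·
  (0,3): δ = 12.61°  ✓
  (0,4): δ = 31.07°  ✓
  (0,5): δ = 75.68°  ·
  (0,6): δ = 110.25°  ·
  (0,7): δ = 134.24°  ·
  (1,2): δ = 124.01°  ·
  (1,3): δ = 59.11°  ·
  (1,4): δ = 15.43°  ✓
  (1,5): δ = 29.18°  ✓
  (1,6): δ = 63.74°  ·
  (1,7): δ = 87.74°  ·
  (2,3): δ = 115.10°  ·
  (2,4): δ = 71.42°  ·
  (2,5): δ = 26.81°  ✓
  (2,6): δ = 7.75°  ✓
  (2,7): δ = 31.75°  ✓
  (3,4): δ = 136.32°  ·
  (3,5): δ = 91.71°  ·
  (3,6): δ = 57.15°  ·
  (3,7): δ = 33.15°  ✓
  (4,5): δ = 135.39°  ·
  (4,6): δ = 100.82°  ·
  (4,7): δ = 76.83°  ·
  (5,6): δ = 145.44°  ·
  (5,7): δ = 121.44°  ·
  (6,7): δ = 156.01°  ·
antipodal pairs: 8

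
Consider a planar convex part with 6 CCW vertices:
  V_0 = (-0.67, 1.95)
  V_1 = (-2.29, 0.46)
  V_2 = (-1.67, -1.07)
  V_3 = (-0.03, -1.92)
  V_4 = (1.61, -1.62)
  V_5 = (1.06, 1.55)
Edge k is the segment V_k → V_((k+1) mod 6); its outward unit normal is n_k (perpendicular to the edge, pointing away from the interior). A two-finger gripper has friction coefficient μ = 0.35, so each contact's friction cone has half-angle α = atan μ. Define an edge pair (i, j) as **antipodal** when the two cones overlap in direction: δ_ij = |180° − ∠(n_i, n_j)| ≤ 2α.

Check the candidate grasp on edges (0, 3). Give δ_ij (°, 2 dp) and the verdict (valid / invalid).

α = atan 0.35 = 19.29°;  2α = 38.58°
edge 0: e_0 = (-1.62, -1.49);  n_0 = (-0.6770, +0.7360)
edge 3: e_3 = (+1.64, +0.30);  n_3 = (+0.1799, -0.9837)
∠(n_0, n_3) = 147.76°
δ = |180° − 147.76°| = 32.24°
32.24° ≤ 2α = 38.58°  →  valid

δ = 32.24°, valid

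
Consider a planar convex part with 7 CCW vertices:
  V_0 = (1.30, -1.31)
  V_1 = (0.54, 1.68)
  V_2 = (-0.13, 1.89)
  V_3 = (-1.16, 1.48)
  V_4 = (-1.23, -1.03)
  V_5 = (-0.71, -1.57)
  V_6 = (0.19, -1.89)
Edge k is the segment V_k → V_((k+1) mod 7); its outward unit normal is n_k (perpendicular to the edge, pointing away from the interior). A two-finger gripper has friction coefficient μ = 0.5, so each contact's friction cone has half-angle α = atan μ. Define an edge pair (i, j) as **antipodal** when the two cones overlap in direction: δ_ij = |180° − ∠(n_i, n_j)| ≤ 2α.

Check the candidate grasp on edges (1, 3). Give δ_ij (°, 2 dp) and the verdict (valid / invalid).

α = atan 0.5 = 26.57°;  2α = 53.13°
edge 1: e_1 = (-0.67, +0.21);  n_1 = (+0.2991, +0.9542)
edge 3: e_3 = (-0.07, -2.51);  n_3 = (-0.9996, +0.0279)
∠(n_1, n_3) = 105.81°
δ = |180° − 105.81°| = 74.19°
74.19° > 2α = 53.13°  →  invalid

δ = 74.19°, invalid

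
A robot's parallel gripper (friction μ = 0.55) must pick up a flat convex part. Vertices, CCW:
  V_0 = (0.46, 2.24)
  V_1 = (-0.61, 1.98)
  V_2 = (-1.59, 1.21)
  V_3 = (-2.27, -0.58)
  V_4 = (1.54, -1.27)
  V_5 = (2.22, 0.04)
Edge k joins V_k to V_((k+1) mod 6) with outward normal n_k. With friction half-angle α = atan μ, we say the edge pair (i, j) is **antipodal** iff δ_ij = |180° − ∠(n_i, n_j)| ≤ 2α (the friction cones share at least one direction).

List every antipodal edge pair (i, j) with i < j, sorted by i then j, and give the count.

count = 6; pairs: (0,3), (0,4), (1,3), (1,4), (2,4), (3,5)

α = atan 0.55 = 28.81°;  2α = 57.62°
n_0 = (-0.2361, +0.9717)
n_1 = (-0.6178, +0.7863)
n_2 = (-0.9348, +0.3551)
n_3 = (-0.1782, -0.9840)
n_4 = (+0.8875, -0.4607)
n_5 = (+0.7809, +0.6247)
  (0,1): δ = 155.50°  ·
  (0,2): δ = 124.46°  ·
  (0,3): δ = 23.92°  ✓
  (0,4): δ = 48.91°  ✓
  (0,5): δ = 115.00°  ·
  (1,2): δ = 148.96°  ·
  (1,3): δ = 48.42°  ✓
  (1,4): δ = 24.41°  ✓
  (1,5): δ = 90.50°  ·
  (2,3): δ = 79.46°  ·
  (2,4): δ = 6.63°  ✓
  (2,5): δ = 59.46°  ·
  (3,4): δ = 107.17°  ·
  (3,5): δ = 41.08°  ✓
  (4,5): δ = 113.91°  ·
antipodal pairs: 6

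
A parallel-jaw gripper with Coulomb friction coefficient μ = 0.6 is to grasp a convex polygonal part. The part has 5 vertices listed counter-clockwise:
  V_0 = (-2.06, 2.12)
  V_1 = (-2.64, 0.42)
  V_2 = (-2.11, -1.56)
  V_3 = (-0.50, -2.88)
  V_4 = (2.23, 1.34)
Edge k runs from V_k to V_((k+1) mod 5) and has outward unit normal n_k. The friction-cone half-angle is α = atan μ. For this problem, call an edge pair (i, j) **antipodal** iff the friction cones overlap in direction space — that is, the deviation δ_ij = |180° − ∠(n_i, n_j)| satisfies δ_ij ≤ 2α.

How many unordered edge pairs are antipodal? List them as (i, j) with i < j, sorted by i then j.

count = 3; pairs: (0,3), (1,3), (2,4)

α = atan 0.6 = 30.96°;  2α = 61.93°
n_0 = (-0.9464, +0.3229)
n_1 = (-0.9660, -0.2586)
n_2 = (-0.6340, -0.7733)
n_3 = (+0.8396, -0.5432)
n_4 = (+0.1789, +0.9839)
  (0,1): δ = 146.18°  ·
  (0,2): δ = 110.51°  ·
  (0,3): δ = 14.06°  ✓
  (0,4): δ = 98.53°  ·
  (1,2): δ = 144.33°  ·
  (1,3): δ = 47.89°  ✓
  (1,4): δ = 64.71°  ·
  (2,3): δ = 83.55°  ·
  (2,4): δ = 29.04°  ✓
  (3,4): δ = 67.41°  ·
antipodal pairs: 3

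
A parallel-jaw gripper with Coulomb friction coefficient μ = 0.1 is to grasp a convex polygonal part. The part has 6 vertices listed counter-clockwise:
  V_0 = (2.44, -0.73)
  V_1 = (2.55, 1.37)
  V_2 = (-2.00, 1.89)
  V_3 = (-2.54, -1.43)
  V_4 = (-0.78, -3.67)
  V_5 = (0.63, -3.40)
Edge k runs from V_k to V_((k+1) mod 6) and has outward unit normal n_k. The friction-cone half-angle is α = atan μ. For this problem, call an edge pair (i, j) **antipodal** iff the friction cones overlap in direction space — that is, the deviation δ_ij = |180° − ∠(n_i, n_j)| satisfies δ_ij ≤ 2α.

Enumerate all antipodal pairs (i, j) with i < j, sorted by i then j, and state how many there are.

α = atan 0.1 = 5.71°;  2α = 11.42°
n_0 = (+0.9986, -0.0523)
n_1 = (+0.1135, +0.9935)
n_2 = (-0.9870, +0.1605)
n_3 = (-0.7863, -0.6178)
n_4 = (+0.1881, -0.9822)
n_5 = (+0.8277, -0.5611)
  (0,1): δ = 93.52°  ·
  (0,2): δ = 6.24°  ✓
  (0,3): δ = 41.16°  ·
  (0,4): δ = 103.84°  ·
  (0,5): δ = 148.87°  ·
  (1,2): δ = 92.72°  ·
  (1,3): δ = 45.32°  ·
  (1,4): δ = 17.36°  ·
  (1,5): δ = 62.39°  ·
  (2,3): δ = 132.60°  ·
  (2,4): δ = 69.92°  ·
  (2,5): δ = 24.90°  ·
  (3,4): δ = 117.32°  ·
  (3,5): δ = 72.29°  ·
  (4,5): δ = 134.97°  ·
antipodal pairs: 1

count = 1; pairs: (0,2)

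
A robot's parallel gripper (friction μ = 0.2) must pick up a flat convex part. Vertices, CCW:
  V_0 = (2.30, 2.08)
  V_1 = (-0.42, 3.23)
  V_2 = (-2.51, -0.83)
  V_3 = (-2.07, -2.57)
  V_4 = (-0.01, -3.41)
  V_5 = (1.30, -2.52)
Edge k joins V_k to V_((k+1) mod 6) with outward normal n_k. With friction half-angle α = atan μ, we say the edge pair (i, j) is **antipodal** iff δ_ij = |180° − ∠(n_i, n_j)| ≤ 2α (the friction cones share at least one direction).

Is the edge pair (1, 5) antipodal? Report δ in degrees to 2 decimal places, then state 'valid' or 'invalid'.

δ = 14.97°, valid

α = atan 0.2 = 11.31°;  2α = 22.62°
edge 1: e_1 = (-2.09, -4.06);  n_1 = (-0.8891, +0.4577)
edge 5: e_5 = (+1.00, +4.60);  n_5 = (+0.9772, -0.2124)
∠(n_1, n_5) = 165.03°
δ = |180° − 165.03°| = 14.97°
14.97° ≤ 2α = 22.62°  →  valid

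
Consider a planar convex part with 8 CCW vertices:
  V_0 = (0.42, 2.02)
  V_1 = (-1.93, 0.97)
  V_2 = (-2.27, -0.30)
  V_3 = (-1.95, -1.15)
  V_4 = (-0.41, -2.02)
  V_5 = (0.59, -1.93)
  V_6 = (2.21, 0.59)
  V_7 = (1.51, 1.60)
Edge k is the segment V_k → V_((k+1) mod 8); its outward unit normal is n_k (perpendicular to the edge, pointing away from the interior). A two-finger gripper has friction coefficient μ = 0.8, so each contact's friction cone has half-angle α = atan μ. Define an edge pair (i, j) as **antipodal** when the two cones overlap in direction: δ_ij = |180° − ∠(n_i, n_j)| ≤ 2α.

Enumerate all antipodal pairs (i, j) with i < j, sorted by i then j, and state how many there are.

count = 13; pairs: (0,3), (0,4), (0,5), (1,4), (1,5), (1,6), (2,5), (2,6), (2,7), (3,6), (3,7), (4,6), (4,7)

α = atan 0.8 = 38.66°;  2α = 77.32°
n_0 = (-0.4079, +0.9130)
n_1 = (-0.9660, +0.2586)
n_2 = (-0.9359, -0.3523)
n_3 = (-0.4919, -0.8707)
n_4 = (+0.0896, -0.9960)
n_5 = (+0.8412, -0.5408)
n_6 = (+0.8219, +0.5696)
n_7 = (+0.3596, +0.9331)
  (0,1): δ = 129.06°  ·
  (0,2): δ = 93.45°  ·
  (0,3): δ = 53.54°  ✓
  (0,4): δ = 18.93°  ✓
  (0,5): δ = 33.19°  ✓
  (0,6): δ = 100.65°  ·
  (0,7): δ = 134.85°  ·
  (1,2): δ = 144.38°  ·
  (1,3): δ = 104.48°  ·
  (1,4): δ = 69.87°  ✓
  (1,5): δ = 17.75°  ✓
  (1,6): δ = 49.71°  ✓
  (1,7): δ = 83.91°  ·
  (2,3): δ = 140.09°  ·
  (2,4): δ = 105.49°  ·
  (2,5): δ = 53.37°  ✓
  (2,6): δ = 14.09°  ✓
  (2,7): δ = 48.30°  ✓
  (3,4): δ = 145.39°  ·
  (3,5): δ = 93.27°  ·
  (3,6): δ = 25.81°  ✓
  (3,7): δ = 8.39°  ✓
  (4,5): δ = 127.88°  ·
  (4,6): δ = 60.42°  ✓
  (4,7): δ = 26.22°  ✓
  (5,6): δ = 112.54°  ·
  (5,7): δ = 78.34°  ·
  (6,7): δ = 145.80°  ·
antipodal pairs: 13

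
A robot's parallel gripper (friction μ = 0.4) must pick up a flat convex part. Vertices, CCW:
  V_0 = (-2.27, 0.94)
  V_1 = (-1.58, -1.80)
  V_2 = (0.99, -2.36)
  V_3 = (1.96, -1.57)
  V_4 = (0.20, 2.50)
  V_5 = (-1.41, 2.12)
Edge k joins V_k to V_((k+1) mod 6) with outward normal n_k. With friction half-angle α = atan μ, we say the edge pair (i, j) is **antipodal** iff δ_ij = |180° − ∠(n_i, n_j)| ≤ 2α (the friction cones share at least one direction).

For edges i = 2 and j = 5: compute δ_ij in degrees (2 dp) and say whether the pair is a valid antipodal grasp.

δ = 14.75°, valid

α = atan 0.4 = 21.80°;  2α = 43.60°
edge 2: e_2 = (+0.97, +0.79);  n_2 = (+0.6315, -0.7754)
edge 5: e_5 = (-0.86, -1.18);  n_5 = (-0.8081, +0.5890)
∠(n_2, n_5) = 165.25°
δ = |180° − 165.25°| = 14.75°
14.75° ≤ 2α = 43.60°  →  valid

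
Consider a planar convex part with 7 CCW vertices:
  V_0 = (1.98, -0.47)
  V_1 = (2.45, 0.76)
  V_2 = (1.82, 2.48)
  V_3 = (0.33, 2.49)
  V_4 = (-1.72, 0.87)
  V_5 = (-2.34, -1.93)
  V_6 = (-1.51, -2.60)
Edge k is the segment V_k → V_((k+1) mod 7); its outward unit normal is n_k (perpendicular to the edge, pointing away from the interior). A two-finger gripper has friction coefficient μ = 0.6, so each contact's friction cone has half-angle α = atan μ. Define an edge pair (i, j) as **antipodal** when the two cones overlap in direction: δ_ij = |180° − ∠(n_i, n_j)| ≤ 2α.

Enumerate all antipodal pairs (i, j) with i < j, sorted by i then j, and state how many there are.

count = 8; pairs: (0,3), (0,4), (1,4), (1,5), (2,5), (2,6), (3,6), (4,6)

α = atan 0.6 = 30.96°;  2α = 61.93°
n_0 = (+0.9341, -0.3569)
n_1 = (+0.9390, +0.3439)
n_2 = (+0.0067, +1.0000)
n_3 = (-0.6200, +0.7846)
n_4 = (-0.9764, +0.2162)
n_5 = (-0.6281, -0.7781)
n_6 = (+0.5210, -0.8536)
  (0,1): δ = 138.97°  ·
  (0,2): δ = 69.47°  ·
  (0,3): δ = 30.77°  ✓
  (0,4): δ = 8.43°  ✓
  (0,5): δ = 72.00°  ·
  (0,6): δ = 142.31°  ·
  (1,2): δ = 110.50°  ·
  (1,3): δ = 71.80°  ·
  (1,4): δ = 32.60°  ✓
  (1,5): δ = 30.97°  ✓
  (1,6): δ = 101.28°  ·
  (2,3): δ = 141.30°  ·
  (2,4): δ = 102.10°  ·
  (2,5): δ = 38.53°  ✓
  (2,6): δ = 31.78°  ✓
  (3,4): δ = 140.80°  ·
  (3,5): δ = 77.23°  ·
  (3,6): δ = 6.92°  ✓
  (4,5): δ = 116.43°  ·
  (4,6): δ = 46.12°  ✓
  (5,6): δ = 109.69°  ·
antipodal pairs: 8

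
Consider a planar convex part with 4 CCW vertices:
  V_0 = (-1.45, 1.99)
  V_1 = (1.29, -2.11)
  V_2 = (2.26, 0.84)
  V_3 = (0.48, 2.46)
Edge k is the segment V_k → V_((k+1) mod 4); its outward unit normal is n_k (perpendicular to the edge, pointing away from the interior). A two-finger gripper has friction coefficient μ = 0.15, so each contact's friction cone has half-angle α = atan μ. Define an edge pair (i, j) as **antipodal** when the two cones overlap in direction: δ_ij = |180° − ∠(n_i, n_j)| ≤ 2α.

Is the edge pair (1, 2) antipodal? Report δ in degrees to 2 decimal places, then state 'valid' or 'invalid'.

α = atan 0.15 = 8.53°;  2α = 17.06°
edge 1: e_1 = (+0.97, +2.95);  n_1 = (+0.9500, -0.3124)
edge 2: e_2 = (-1.78, +1.62);  n_2 = (+0.6731, +0.7396)
∠(n_1, n_2) = 65.90°
δ = |180° − 65.90°| = 114.10°
114.10° > 2α = 17.06°  →  invalid

δ = 114.10°, invalid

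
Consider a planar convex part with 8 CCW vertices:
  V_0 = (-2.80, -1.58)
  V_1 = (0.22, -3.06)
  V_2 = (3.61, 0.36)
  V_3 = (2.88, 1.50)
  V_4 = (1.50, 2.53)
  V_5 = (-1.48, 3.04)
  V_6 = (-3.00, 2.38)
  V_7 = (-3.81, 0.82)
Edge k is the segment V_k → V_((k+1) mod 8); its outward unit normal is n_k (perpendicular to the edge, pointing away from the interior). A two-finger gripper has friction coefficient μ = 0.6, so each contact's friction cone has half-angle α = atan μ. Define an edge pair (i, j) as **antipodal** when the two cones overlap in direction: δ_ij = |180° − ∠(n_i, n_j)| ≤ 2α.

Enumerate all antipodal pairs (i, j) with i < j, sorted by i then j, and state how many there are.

α = atan 0.6 = 30.96°;  2α = 61.93°
n_0 = (-0.4401, -0.8980)
n_1 = (+0.7102, -0.7040)
n_2 = (+0.8421, +0.5393)
n_3 = (+0.5981, +0.8014)
n_4 = (+0.1687, +0.9857)
n_5 = (-0.3983, +0.9173)
n_6 = (-0.8875, +0.4608)
n_7 = (-0.9217, -0.3879)
  (0,1): δ = 108.64°  ·
  (0,2): δ = 31.26°  ✓
  (0,3): δ = 10.63°  ✓
  (0,4): δ = 16.40°  ✓
  (0,5): δ = 49.58°  ✓
  (0,6): δ = 88.67°  ·
  (0,7): δ = 138.93°  ·
  (1,2): δ = 102.62°  ·
  (1,3): δ = 81.99°  ·
  (1,4): δ = 54.96°  ✓
  (1,5): δ = 21.78°  ✓
  (1,6): δ = 17.31°  ✓
  (1,7): δ = 67.57°  ·
  (2,3): δ = 159.37°  ·
  (2,4): δ = 132.35°  ·
  (2,5): δ = 99.16°  ·
  (2,6): δ = 60.07°  ✓
  (2,7): δ = 9.81°  ✓
  (3,4): δ = 152.97°  ·
  (3,5): δ = 119.79°  ·
  (3,6): δ = 80.70°  ·
  (3,7): δ = 30.44°  ✓
  (4,5): δ = 146.82°  ·
  (4,6): δ = 107.73°  ·
  (4,7): δ = 57.47°  ✓
  (5,6): δ = 140.91°  ·
  (5,7): δ = 90.65°  ·
  (6,7): δ = 129.74°  ·
antipodal pairs: 11

count = 11; pairs: (0,2), (0,3), (0,4), (0,5), (1,4), (1,5), (1,6), (2,6), (2,7), (3,7), (4,7)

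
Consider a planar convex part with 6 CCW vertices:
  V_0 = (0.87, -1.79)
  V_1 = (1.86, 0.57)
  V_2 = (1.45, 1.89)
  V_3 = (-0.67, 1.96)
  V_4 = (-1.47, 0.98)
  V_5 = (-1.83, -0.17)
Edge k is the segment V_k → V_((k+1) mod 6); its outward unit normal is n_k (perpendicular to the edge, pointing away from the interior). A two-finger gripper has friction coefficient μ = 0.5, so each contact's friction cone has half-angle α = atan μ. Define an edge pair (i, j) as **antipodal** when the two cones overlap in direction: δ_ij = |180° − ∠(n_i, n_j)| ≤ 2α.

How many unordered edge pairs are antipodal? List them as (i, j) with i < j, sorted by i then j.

α = atan 0.5 = 26.57°;  2α = 53.13°
n_0 = (+0.9221, -0.3868)
n_1 = (+0.9550, +0.2966)
n_2 = (+0.0330, +0.9995)
n_3 = (-0.7747, +0.6324)
n_4 = (-0.9543, +0.2987)
n_5 = (-0.5145, -0.8575)
  (0,1): δ = 139.99°  ·
  (0,2): δ = 69.13°  ·
  (0,3): δ = 16.47°  ✓
  (0,4): δ = 5.38°  ✓
  (0,5): δ = 81.79°  ·
  (1,2): δ = 109.15°  ·
  (1,3): δ = 56.48°  ·
  (1,4): δ = 34.64°  ✓
  (1,5): δ = 41.78°  ✓
  (2,3): δ = 127.33°  ·
  (2,4): δ = 105.49°  ·
  (2,5): δ = 29.07°  ✓
  (3,4): δ = 158.16°  ·
  (3,5): δ = 81.74°  ·
  (4,5): δ = 103.58°  ·
antipodal pairs: 5

count = 5; pairs: (0,3), (0,4), (1,4), (1,5), (2,5)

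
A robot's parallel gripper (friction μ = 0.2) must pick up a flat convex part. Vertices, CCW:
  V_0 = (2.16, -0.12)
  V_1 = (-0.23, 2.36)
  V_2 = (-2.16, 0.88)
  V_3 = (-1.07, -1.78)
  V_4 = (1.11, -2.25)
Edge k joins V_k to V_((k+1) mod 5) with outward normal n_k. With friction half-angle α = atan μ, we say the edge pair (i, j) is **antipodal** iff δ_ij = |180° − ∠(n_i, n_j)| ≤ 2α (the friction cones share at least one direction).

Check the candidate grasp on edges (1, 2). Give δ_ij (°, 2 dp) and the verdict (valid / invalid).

α = atan 0.2 = 11.31°;  2α = 22.62°
edge 1: e_1 = (-1.93, -1.48);  n_1 = (-0.6085, +0.7935)
edge 2: e_2 = (+1.09, -2.66);  n_2 = (-0.9253, -0.3792)
∠(n_1, n_2) = 74.80°
δ = |180° − 74.80°| = 105.20°
105.20° > 2α = 22.62°  →  invalid

δ = 105.20°, invalid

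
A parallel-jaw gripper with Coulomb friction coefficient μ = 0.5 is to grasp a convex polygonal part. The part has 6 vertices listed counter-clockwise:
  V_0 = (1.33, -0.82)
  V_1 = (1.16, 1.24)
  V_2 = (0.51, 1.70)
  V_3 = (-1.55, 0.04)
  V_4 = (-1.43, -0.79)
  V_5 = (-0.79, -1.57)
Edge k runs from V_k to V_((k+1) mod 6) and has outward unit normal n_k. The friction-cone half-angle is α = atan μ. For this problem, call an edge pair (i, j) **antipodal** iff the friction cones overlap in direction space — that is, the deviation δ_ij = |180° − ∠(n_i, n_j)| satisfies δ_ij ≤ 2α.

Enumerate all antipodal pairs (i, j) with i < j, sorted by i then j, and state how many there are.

α = atan 0.5 = 26.57°;  2α = 53.13°
n_0 = (+0.9966, +0.0822)
n_1 = (+0.5777, +0.8163)
n_2 = (-0.6275, +0.7787)
n_3 = (-0.9897, -0.1431)
n_4 = (-0.7731, -0.6343)
n_5 = (+0.3335, -0.9427)
  (0,1): δ = 130.00°  ·
  (0,2): δ = 55.85°  ·
  (0,3): δ = 3.51°  ✓
  (0,4): δ = 34.65°  ✓
  (0,5): δ = 104.76°  ·
  (1,2): δ = 105.85°  ·
  (1,3): δ = 46.49°  ✓
  (1,4): δ = 15.34°  ✓
  (1,5): δ = 54.77°  ·
  (2,3): δ = 120.64°  ·
  (2,4): δ = 89.49°  ·
  (2,5): δ = 19.38°  ✓
  (3,4): δ = 148.86°  ·
  (3,5): δ = 78.74°  ·
  (4,5): δ = 109.89°  ·
antipodal pairs: 5

count = 5; pairs: (0,3), (0,4), (1,3), (1,4), (2,5)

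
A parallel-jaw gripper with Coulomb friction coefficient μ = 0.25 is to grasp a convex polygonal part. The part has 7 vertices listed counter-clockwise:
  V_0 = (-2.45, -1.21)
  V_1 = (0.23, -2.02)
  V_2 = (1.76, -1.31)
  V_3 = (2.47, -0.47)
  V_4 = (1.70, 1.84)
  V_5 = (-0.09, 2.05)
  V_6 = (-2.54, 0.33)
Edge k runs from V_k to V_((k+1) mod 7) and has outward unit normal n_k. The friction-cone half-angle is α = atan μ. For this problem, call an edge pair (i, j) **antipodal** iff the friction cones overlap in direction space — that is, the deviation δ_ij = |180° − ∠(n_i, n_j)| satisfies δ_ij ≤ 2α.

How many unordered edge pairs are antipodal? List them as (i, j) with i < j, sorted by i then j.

α = atan 0.25 = 14.04°;  2α = 28.07°
n_0 = (-0.2893, -0.9572)
n_1 = (+0.4209, -0.9071)
n_2 = (+0.7637, -0.6455)
n_3 = (+0.9487, +0.3162)
n_4 = (+0.1165, +0.9932)
n_5 = (-0.5746, +0.8184)
n_6 = (-0.9983, -0.0583)
  (0,1): δ = 138.29°  ·
  (0,2): δ = 113.39°  ·
  (0,3): δ = 54.75°  ·
  (0,4): δ = 10.13°  ✓
  (0,5): δ = 51.89°  ·
  (0,6): δ = 110.16°  ·
  (1,2): δ = 155.10°  ·
  (1,3): δ = 96.46°  ·
  (1,4): δ = 31.59°  ·
  (1,5): δ = 10.18°  ✓
  (1,6): δ = 68.45°  ·
  (2,3): δ = 121.36°  ·
  (2,4): δ = 56.49°  ·
  (2,5): δ = 14.72°  ✓
  (2,6): δ = 43.55°  ·
  (3,4): δ = 115.13°  ·
  (3,5): δ = 73.36°  ·
  (3,6): δ = 15.09°  ✓
  (4,5): δ = 138.24°  ·
  (4,6): δ = 79.96°  ·
  (5,6): δ = 121.73°  ·
antipodal pairs: 4

count = 4; pairs: (0,4), (1,5), (2,5), (3,6)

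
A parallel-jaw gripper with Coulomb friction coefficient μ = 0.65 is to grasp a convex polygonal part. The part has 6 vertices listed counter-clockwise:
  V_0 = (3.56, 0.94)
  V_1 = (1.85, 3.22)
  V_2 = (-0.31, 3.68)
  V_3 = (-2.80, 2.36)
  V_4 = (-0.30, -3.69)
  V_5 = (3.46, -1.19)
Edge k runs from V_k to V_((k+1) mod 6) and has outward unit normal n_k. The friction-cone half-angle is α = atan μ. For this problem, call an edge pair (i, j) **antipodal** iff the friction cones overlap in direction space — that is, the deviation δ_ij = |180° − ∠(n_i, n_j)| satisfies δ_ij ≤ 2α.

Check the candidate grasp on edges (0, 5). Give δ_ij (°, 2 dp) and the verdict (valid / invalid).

α = atan 0.65 = 33.02°;  2α = 66.05°
edge 0: e_0 = (-1.71, +2.28);  n_0 = (+0.8000, +0.6000)
edge 5: e_5 = (+0.10, +2.13);  n_5 = (+0.9989, -0.0469)
∠(n_0, n_5) = 39.56°
δ = |180° − 39.56°| = 140.44°
140.44° > 2α = 66.05°  →  invalid

δ = 140.44°, invalid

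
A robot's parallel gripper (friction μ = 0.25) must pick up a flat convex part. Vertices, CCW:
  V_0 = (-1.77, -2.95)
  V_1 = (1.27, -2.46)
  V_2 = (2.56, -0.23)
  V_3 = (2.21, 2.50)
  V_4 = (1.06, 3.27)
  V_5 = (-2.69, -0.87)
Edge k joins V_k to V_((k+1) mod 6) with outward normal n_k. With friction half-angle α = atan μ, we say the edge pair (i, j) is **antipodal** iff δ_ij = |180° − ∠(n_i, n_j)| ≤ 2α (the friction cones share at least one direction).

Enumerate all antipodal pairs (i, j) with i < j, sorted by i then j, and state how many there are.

α = atan 0.25 = 14.04°;  2α = 28.07°
n_0 = (+0.1591, -0.9873)
n_1 = (+0.8656, -0.5007)
n_2 = (+0.9919, +0.1272)
n_3 = (+0.5564, +0.8309)
n_4 = (-0.7412, +0.6713)
n_5 = (-0.9145, -0.4045)
  (0,1): δ = 129.20°  ·
  (0,2): δ = 91.85°  ·
  (0,3): δ = 42.96°  ·
  (0,4): δ = 38.67°  ·
  (0,5): δ = 104.70°  ·
  (1,2): δ = 142.65°  ·
  (1,3): δ = 93.76°  ·
  (1,4): δ = 12.12°  ✓
  (1,5): δ = 53.91°  ·
  (2,3): δ = 131.11°  ·
  (2,4): δ = 49.48°  ·
  (2,5): δ = 16.55°  ✓
  (3,4): δ = 98.37°  ·
  (3,5): δ = 32.33°  ·
  (4,5): δ = 113.97°  ·
antipodal pairs: 2

count = 2; pairs: (1,4), (2,5)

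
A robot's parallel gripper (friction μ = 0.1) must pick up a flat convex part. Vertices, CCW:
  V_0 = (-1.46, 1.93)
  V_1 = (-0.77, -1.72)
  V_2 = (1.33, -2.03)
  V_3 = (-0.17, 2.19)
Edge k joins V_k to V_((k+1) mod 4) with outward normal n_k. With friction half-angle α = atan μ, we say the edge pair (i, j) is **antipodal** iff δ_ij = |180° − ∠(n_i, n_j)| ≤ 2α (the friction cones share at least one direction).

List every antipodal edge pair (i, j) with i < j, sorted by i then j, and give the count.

count = 1; pairs: (0,2)

α = atan 0.1 = 5.71°;  2α = 11.42°
n_0 = (-0.9826, -0.1858)
n_1 = (-0.1460, -0.9893)
n_2 = (+0.9422, +0.3349)
n_3 = (-0.1976, +0.9803)
  (0,1): δ = 109.10°  ·
  (0,2): δ = 8.86°  ✓
  (0,3): δ = 90.69°  ·
  (1,2): δ = 62.03°  ·
  (1,3): δ = 19.79°  ·
  (2,3): δ = 98.17°  ·
antipodal pairs: 1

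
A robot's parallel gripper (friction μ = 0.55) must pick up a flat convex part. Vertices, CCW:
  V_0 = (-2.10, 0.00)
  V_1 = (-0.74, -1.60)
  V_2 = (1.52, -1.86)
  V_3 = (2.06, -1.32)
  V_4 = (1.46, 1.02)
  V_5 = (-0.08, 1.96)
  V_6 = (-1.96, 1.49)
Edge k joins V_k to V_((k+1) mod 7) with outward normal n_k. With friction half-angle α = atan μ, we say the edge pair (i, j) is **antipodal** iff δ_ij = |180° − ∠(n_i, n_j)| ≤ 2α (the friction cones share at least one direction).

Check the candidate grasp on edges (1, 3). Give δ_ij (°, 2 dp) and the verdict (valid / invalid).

α = atan 0.55 = 28.81°;  2α = 57.62°
edge 1: e_1 = (+2.26, -0.26);  n_1 = (-0.1143, -0.9934)
edge 3: e_3 = (-0.60, +2.34);  n_3 = (+0.9687, +0.2484)
∠(n_1, n_3) = 110.94°
δ = |180° − 110.94°| = 69.06°
69.06° > 2α = 57.62°  →  invalid

δ = 69.06°, invalid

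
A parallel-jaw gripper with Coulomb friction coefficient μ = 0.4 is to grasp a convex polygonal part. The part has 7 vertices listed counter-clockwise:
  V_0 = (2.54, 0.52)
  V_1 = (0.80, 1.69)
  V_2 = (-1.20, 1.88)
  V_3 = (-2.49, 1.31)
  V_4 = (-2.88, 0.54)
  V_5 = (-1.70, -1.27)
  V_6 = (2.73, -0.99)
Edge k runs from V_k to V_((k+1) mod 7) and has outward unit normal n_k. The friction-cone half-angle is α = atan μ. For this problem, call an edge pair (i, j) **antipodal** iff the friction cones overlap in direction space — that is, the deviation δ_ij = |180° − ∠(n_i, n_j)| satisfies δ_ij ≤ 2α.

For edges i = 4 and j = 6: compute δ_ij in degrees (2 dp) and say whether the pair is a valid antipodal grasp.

α = atan 0.4 = 21.80°;  2α = 43.60°
edge 4: e_4 = (+1.18, -1.81);  n_4 = (-0.8377, -0.5461)
edge 6: e_6 = (-0.19, +1.51);  n_6 = (+0.9922, +0.1248)
∠(n_4, n_6) = 154.07°
δ = |180° − 154.07°| = 25.93°
25.93° ≤ 2α = 43.60°  →  valid

δ = 25.93°, valid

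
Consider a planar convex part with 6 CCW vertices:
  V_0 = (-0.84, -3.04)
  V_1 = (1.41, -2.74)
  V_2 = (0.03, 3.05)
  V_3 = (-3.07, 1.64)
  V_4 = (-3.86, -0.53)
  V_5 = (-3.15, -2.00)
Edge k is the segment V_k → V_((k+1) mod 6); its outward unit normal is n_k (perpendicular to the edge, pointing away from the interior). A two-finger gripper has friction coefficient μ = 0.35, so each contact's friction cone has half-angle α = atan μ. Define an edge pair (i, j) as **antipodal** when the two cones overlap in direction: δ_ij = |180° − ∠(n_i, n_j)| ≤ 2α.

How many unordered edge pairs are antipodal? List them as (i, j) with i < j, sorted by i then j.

count = 3; pairs: (0,2), (1,3), (1,4)

α = atan 0.35 = 19.29°;  2α = 38.58°
n_0 = (+0.1322, -0.9912)
n_1 = (+0.9728, +0.2318)
n_2 = (-0.4140, +0.9103)
n_3 = (-0.9397, +0.3421)
n_4 = (-0.9005, -0.4349)
n_5 = (-0.4105, -0.9118)
  (0,1): δ = 84.19°  ·
  (0,2): δ = 16.86°  ✓
  (0,3): δ = 62.40°  ·
  (0,4): δ = 108.19°  ·
  (0,5): δ = 148.17°  ·
  (1,2): δ = 78.95°  ·
  (1,3): δ = 33.41°  ✓
  (1,4): δ = 12.37°  ✓
  (1,5): δ = 52.36°  ·
  (2,3): δ = 134.46°  ·
  (2,4): δ = 88.68°  ·
  (2,5): δ = 48.70°  ·
  (3,4): δ = 134.22°  ·
  (3,5): δ = 94.23°  ·
  (4,5): δ = 140.02°  ·
antipodal pairs: 3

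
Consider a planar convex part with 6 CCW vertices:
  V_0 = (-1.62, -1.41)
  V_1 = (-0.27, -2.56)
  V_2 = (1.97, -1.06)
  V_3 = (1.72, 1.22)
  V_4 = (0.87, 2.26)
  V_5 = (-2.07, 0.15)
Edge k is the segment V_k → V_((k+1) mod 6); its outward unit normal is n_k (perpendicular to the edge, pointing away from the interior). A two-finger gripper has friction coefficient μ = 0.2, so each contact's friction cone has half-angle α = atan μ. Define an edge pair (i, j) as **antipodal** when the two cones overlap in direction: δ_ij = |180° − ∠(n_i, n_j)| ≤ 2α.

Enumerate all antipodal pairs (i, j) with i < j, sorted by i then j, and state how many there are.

count = 3; pairs: (0,3), (1,4), (2,5)

α = atan 0.2 = 11.31°;  2α = 22.62°
n_0 = (-0.6485, -0.7612)
n_1 = (+0.5564, -0.8309)
n_2 = (+0.9940, +0.1090)
n_3 = (+0.7743, +0.6328)
n_4 = (-0.5831, +0.8124)
n_5 = (-0.9608, -0.2772)
  (0,1): δ = 105.77°  ·
  (0,2): δ = 43.32°  ·
  (0,3): δ = 10.31°  ✓
  (0,4): δ = 76.09°  ·
  (0,5): δ = 146.52°  ·
  (1,2): δ = 117.55°  ·
  (1,3): δ = 84.55°  ·
  (1,4): δ = 1.86°  ✓
  (1,5): δ = 72.28°  ·
  (2,3): δ = 147.00°  ·
  (2,4): δ = 60.59°  ·
  (2,5): δ = 9.83°  ✓
  (3,4): δ = 93.59°  ·
  (3,5): δ = 23.17°  ·
  (4,5): δ = 109.58°  ·
antipodal pairs: 3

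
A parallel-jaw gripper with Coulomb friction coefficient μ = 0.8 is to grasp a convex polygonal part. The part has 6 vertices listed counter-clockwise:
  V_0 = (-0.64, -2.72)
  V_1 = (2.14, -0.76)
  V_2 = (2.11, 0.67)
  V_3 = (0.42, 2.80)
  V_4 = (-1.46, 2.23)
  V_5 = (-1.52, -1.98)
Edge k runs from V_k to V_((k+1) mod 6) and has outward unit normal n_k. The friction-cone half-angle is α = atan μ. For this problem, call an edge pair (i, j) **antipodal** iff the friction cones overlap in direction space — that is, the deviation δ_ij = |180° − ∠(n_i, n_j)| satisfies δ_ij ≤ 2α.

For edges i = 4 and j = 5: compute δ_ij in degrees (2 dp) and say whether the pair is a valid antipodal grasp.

α = atan 0.8 = 38.66°;  2α = 77.32°
edge 4: e_4 = (-0.06, -4.21);  n_4 = (-0.9999, +0.0143)
edge 5: e_5 = (+0.88, -0.74);  n_5 = (-0.6436, -0.7654)
∠(n_4, n_5) = 50.76°
δ = |180° − 50.76°| = 129.24°
129.24° > 2α = 77.32°  →  invalid

δ = 129.24°, invalid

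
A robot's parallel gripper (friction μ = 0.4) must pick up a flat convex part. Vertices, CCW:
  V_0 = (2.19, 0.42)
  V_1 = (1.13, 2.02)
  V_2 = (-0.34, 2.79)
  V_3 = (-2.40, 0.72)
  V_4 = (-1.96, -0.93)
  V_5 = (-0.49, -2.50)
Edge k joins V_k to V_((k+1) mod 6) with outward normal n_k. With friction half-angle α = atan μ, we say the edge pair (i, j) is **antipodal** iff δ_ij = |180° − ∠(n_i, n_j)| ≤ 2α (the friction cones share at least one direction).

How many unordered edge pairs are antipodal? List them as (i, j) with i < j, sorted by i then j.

α = atan 0.4 = 21.80°;  2α = 43.60°
n_0 = (+0.8336, +0.5523)
n_1 = (+0.4640, +0.8858)
n_2 = (-0.7088, +0.7054)
n_3 = (-0.9662, -0.2577)
n_4 = (-0.7300, -0.6835)
n_5 = (+0.7367, -0.6762)
  (0,1): δ = 151.17°  ·
  (0,2): δ = 78.39°  ·
  (0,3): δ = 18.59°  ✓
  (0,4): δ = 9.59°  ✓
  (0,5): δ = 103.93°  ·
  (1,2): δ = 107.22°  ·
  (1,3): δ = 47.42°  ·
  (1,4): δ = 19.24°  ✓
  (1,5): δ = 75.10°  ·
  (2,3): δ = 120.21°  ·
  (2,4): δ = 92.02°  ·
  (2,5): δ = 2.32°  ✓
  (3,4): δ = 151.82°  ·
  (3,5): δ = 57.48°  ·
  (4,5): δ = 85.66°  ·
antipodal pairs: 4

count = 4; pairs: (0,3), (0,4), (1,4), (2,5)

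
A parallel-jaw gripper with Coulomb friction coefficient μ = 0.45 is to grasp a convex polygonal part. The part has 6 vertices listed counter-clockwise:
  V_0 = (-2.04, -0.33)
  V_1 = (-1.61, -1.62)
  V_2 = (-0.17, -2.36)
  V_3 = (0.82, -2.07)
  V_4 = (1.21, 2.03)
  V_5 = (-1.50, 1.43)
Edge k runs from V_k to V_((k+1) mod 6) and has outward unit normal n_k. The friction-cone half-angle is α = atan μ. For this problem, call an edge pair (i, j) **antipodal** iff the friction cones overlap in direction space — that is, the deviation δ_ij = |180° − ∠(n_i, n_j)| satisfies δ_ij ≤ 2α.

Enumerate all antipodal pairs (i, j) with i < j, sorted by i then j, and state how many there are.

α = atan 0.45 = 24.23°;  2α = 48.46°
n_0 = (-0.9487, -0.3162)
n_1 = (-0.4571, -0.8894)
n_2 = (+0.2811, -0.9597)
n_3 = (+0.9955, -0.0947)
n_4 = (-0.2162, +0.9764)
n_5 = (-0.9560, +0.2933)
  (0,1): δ = 135.63°  ·
  (0,2): δ = 92.11°  ·
  (0,3): δ = 23.87°  ✓
  (0,4): δ = 84.05°  ·
  (0,5): δ = 144.51°  ·
  (1,2): δ = 136.48°  ·
  (1,3): δ = 68.24°  ·
  (1,4): δ = 39.68°  ✓
  (1,5): δ = 100.14°  ·
  (2,3): δ = 111.76°  ·
  (2,4): δ = 3.84°  ✓
  (2,5): δ = 56.62°  ·
  (3,4): δ = 72.08°  ·
  (3,5): δ = 11.62°  ✓
  (4,5): δ = 119.54°  ·
antipodal pairs: 4

count = 4; pairs: (0,3), (1,4), (2,4), (3,5)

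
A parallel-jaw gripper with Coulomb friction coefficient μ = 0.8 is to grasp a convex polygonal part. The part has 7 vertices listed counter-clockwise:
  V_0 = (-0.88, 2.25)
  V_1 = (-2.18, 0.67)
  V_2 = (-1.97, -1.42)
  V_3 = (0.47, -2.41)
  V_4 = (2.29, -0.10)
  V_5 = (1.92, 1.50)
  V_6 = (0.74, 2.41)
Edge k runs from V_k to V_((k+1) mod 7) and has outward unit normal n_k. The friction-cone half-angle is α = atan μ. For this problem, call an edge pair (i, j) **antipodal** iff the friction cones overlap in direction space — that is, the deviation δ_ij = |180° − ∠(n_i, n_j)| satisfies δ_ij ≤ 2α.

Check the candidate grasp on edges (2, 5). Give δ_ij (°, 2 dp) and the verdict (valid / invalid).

δ = 15.55°, valid

α = atan 0.8 = 38.66°;  2α = 77.32°
edge 2: e_2 = (+2.44, -0.99);  n_2 = (-0.3760, -0.9266)
edge 5: e_5 = (-1.18, +0.91);  n_5 = (+0.6107, +0.7919)
∠(n_2, n_5) = 164.45°
δ = |180° − 164.45°| = 15.55°
15.55° ≤ 2α = 77.32°  →  valid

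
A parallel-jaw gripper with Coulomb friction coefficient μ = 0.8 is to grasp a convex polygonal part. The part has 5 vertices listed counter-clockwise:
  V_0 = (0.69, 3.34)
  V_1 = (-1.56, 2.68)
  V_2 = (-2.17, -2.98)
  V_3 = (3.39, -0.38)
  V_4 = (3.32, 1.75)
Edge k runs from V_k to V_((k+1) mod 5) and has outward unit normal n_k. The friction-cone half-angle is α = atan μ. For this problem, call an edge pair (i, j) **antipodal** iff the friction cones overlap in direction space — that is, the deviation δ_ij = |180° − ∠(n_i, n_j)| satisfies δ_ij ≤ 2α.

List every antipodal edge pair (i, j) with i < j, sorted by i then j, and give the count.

α = atan 0.8 = 38.66°;  2α = 77.32°
n_0 = (-0.2815, +0.9596)
n_1 = (-0.9942, +0.1072)
n_2 = (+0.4236, -0.9058)
n_3 = (+0.9995, +0.0328)
n_4 = (+0.5174, +0.8558)
  (0,1): δ = 112.50°  ·
  (0,2): δ = 8.71°  ✓
  (0,3): δ = 75.53°  ✓
  (0,4): δ = 132.50°  ·
  (1,2): δ = 58.79°  ✓
  (1,3): δ = 8.03°  ✓
  (1,4): δ = 65.00°  ✓
  (2,3): δ = 113.18°  ·
  (2,4): δ = 56.22°  ✓
  (3,4): δ = 123.04°  ·
antipodal pairs: 6

count = 6; pairs: (0,2), (0,3), (1,2), (1,3), (1,4), (2,4)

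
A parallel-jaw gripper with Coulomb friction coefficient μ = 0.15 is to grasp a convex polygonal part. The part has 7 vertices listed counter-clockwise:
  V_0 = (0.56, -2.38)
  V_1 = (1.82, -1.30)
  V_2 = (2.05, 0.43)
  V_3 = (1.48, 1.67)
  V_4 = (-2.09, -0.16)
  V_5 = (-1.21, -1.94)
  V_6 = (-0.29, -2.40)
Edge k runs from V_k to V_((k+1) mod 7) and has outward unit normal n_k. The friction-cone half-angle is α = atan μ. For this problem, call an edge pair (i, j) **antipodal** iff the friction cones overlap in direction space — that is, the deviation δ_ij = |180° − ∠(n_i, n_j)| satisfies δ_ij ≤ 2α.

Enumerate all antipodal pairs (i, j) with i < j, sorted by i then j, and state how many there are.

α = atan 0.15 = 8.53°;  2α = 17.06°
n_0 = (+0.6508, -0.7593)
n_1 = (+0.9913, -0.1318)
n_2 = (+0.9086, +0.4177)
n_3 = (-0.4562, +0.8899)
n_4 = (-0.8964, -0.4432)
n_5 = (-0.4472, -0.8944)
n_6 = (+0.0235, -0.9997)
  (0,1): δ = 138.17°  ·
  (0,2): δ = 105.91°  ·
  (0,3): δ = 13.46°  ✓
  (0,4): δ = 75.71°  ·
  (0,5): δ = 112.83°  ·
  (0,6): δ = 140.75°  ·
  (1,2): δ = 147.74°  ·
  (1,3): δ = 55.29°  ·
  (1,4): δ = 33.88°  ·
  (1,5): δ = 71.01°  ·
  (1,6): δ = 98.92°  ·
  (2,3): δ = 87.55°  ·
  (2,4): δ = 1.62°  ✓
  (2,5): δ = 38.75°  ·
  (2,6): δ = 66.66°  ·
  (3,4): δ = 90.83°  ·
  (3,5): δ = 53.70°  ·
  (3,6): δ = 25.79°  ·
  (4,5): δ = 142.87°  ·
  (4,6): δ = 114.96°  ·
  (5,6): δ = 152.09°  ·
antipodal pairs: 2

count = 2; pairs: (0,3), (2,4)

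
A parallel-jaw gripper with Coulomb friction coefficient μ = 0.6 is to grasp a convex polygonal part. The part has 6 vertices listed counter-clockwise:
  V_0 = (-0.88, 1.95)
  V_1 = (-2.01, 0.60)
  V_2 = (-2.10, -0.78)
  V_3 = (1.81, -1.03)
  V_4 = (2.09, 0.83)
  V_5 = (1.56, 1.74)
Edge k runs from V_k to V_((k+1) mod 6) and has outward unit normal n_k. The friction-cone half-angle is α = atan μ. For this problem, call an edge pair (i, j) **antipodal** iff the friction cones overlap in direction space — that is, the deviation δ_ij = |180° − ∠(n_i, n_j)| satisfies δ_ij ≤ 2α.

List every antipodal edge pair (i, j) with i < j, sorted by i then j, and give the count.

count = 6; pairs: (0,2), (0,3), (1,3), (1,4), (2,4), (2,5)

α = atan 0.6 = 30.96°;  2α = 61.93°
n_0 = (-0.7668, +0.6419)
n_1 = (-0.9979, +0.0651)
n_2 = (-0.0638, -0.9980)
n_3 = (+0.9889, -0.1489)
n_4 = (+0.8641, +0.5033)
n_5 = (+0.0857, +0.9963)
  (0,1): δ = 143.80°  ·
  (0,2): δ = 53.73°  ✓
  (0,3): δ = 31.37°  ✓
  (0,4): δ = 70.15°  ·
  (0,5): δ = 125.01°  ·
  (1,2): δ = 89.93°  ·
  (1,3): δ = 4.83°  ✓
  (1,4): δ = 33.95°  ✓
  (1,5): δ = 88.81°  ·
  (2,3): δ = 94.90°  ·
  (2,4): δ = 56.12°  ✓
  (2,5): δ = 1.26°  ✓
  (3,4): δ = 141.22°  ·
  (3,5): δ = 86.36°  ·
  (4,5): δ = 125.14°  ·
antipodal pairs: 6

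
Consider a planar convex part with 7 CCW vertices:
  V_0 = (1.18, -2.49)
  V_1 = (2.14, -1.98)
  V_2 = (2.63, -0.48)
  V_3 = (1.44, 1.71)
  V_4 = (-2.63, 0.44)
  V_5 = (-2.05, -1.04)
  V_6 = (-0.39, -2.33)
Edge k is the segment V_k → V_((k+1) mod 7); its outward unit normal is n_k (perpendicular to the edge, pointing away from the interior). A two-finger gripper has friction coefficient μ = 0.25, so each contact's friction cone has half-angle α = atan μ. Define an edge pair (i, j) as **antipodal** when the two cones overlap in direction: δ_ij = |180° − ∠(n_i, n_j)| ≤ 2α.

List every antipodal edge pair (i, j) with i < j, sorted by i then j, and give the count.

α = atan 0.25 = 14.04°;  2α = 28.07°
n_0 = (+0.4692, -0.8831)
n_1 = (+0.9506, -0.3105)
n_2 = (+0.8787, +0.4774)
n_3 = (-0.2979, +0.9546)
n_4 = (-0.9311, -0.3649)
n_5 = (-0.6136, -0.7896)
n_6 = (-0.1014, -0.9948)
  (0,1): δ = 136.07°  ·
  (0,2): δ = 89.46°  ·
  (0,3): δ = 10.65°  ✓
  (0,4): δ = 83.42°  ·
  (0,5): δ = 114.17°  ·
  (0,6): δ = 146.20°  ·
  (1,2): δ = 133.39°  ·
  (1,3): δ = 54.58°  ·
  (1,4): δ = 39.49°  ·
  (1,5): δ = 70.24°  ·
  (1,6): δ = 102.27°  ·
  (2,3): δ = 101.19°  ·
  (2,4): δ = 7.12°  ✓
  (2,5): δ = 23.63°  ✓
  (2,6): δ = 55.66°  ·
  (3,4): δ = 85.93°  ·
  (3,5): δ = 55.18°  ·
  (3,6): δ = 23.15°  ✓
  (4,5): δ = 149.25°  ·
  (4,6): δ = 117.22°  ·
  (5,6): δ = 147.97°  ·
antipodal pairs: 4

count = 4; pairs: (0,3), (2,4), (2,5), (3,6)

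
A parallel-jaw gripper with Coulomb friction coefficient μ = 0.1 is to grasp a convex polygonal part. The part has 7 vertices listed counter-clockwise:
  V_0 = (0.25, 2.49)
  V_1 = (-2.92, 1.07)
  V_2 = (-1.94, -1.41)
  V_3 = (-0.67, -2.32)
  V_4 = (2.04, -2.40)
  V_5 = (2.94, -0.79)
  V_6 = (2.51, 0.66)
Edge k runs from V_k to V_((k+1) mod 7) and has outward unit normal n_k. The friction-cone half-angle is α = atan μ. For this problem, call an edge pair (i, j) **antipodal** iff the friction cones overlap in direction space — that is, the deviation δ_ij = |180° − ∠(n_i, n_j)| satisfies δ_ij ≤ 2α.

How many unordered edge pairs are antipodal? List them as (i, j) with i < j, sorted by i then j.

count = 2; pairs: (1,5), (2,6)

α = atan 0.1 = 5.71°;  2α = 11.42°
n_0 = (-0.4088, +0.9126)
n_1 = (-0.9300, -0.3675)
n_2 = (-0.5824, -0.8129)
n_3 = (-0.0295, -0.9996)
n_4 = (+0.8729, -0.4879)
n_5 = (+0.9587, +0.2843)
n_6 = (+0.6293, +0.7772)
  (0,1): δ = 92.57°  ·
  (0,2): δ = 59.75°  ·
  (0,3): δ = 25.82°  ·
  (0,4): δ = 36.66°  ·
  (0,5): δ = 82.39°  ·
  (0,6): δ = 116.87°  ·
  (1,2): δ = 147.18°  ·
  (1,3): δ = 113.25°  ·
  (1,4): δ = 50.77°  ·
  (1,5): δ = 5.04°  ✓
  (1,6): δ = 29.44°  ·
  (2,3): δ = 146.07°  ·
  (2,4): δ = 83.58°  ·
  (2,5): δ = 37.86°  ·
  (2,6): δ = 3.38°  ✓
  (3,4): δ = 117.51°  ·
  (3,5): δ = 71.79°  ·
  (3,6): δ = 37.31°  ·
  (4,5): δ = 134.28°  ·
  (4,6): δ = 99.79°  ·
  (5,6): δ = 145.52°  ·
antipodal pairs: 2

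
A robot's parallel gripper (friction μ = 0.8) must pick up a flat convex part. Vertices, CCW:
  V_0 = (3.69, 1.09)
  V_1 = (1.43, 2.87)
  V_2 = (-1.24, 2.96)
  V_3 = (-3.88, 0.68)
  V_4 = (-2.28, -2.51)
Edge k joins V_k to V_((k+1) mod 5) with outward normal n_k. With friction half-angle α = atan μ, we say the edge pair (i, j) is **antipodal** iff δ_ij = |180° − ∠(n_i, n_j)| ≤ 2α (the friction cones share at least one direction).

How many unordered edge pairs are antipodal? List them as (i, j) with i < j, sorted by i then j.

count = 5; pairs: (0,3), (0,4), (1,3), (1,4), (2,4)

α = atan 0.8 = 38.66°;  2α = 77.32°
n_0 = (+0.6187, +0.7856)
n_1 = (+0.0337, +0.9994)
n_2 = (-0.6536, +0.7568)
n_3 = (-0.8939, -0.4483)
n_4 = (+0.5164, -0.8564)
  (0,1): δ = 143.71°  ·
  (0,2): δ = 100.96°  ·
  (0,3): δ = 25.14°  ✓
  (0,4): δ = 69.31°  ✓
  (1,2): δ = 137.25°  ·
  (1,3): δ = 61.43°  ✓
  (1,4): δ = 33.02°  ✓
  (2,3): δ = 104.18°  ·
  (2,4): δ = 9.72°  ✓
  (3,4): δ = 85.55°  ·
antipodal pairs: 5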